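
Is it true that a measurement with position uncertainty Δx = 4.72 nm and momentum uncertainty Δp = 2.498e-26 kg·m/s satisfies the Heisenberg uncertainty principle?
Yes, it satisfies the uncertainty principle.

Calculate the product ΔxΔp:
ΔxΔp = (4.720e-09 m) × (2.498e-26 kg·m/s)
ΔxΔp = 1.179e-34 J·s

Compare to the minimum allowed value ℏ/2:
ℏ/2 = 5.273e-35 J·s

Since ΔxΔp = 1.179e-34 J·s ≥ 5.273e-35 J·s = ℏ/2,
the measurement satisfies the uncertainty principle.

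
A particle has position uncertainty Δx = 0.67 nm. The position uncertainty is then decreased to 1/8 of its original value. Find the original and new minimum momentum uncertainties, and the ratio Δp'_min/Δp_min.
Original Δp_min = 7.870 × 10^-26 kg·m/s; new Δp'_min = 6.296 × 10^-25 kg·m/s; ratio Δp'_min/Δp_min = 8.

From the uncertainty principle ΔxΔp ≥ ℏ/2, the minimum momentum uncertainty is Δp_min = ℏ/(2Δx).

Original (Δx = 0.67 nm = 6.700e-10 m):
Δp_min = (1.055e-34 J·s)/(2 × 6.700e-10 m) = 7.870e-26 kg·m/s

When Δx → (1/8)Δx:
Δp'_min = ℏ/(2 × (1/8)Δx) = 8 × ℏ/(2Δx) = 8 × Δp_min
Δp'_min = 8 × 7.870e-26 kg·m/s = 6.296e-25 kg·m/s

Since Δp_min ∝ 1/Δx, when Δx is decreased to 1/8 of its original value, Δp_min increases to 8 times its original value.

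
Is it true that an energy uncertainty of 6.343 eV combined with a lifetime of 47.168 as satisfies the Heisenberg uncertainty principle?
No, it violates the uncertainty relation.

Calculate the product ΔEΔt:
ΔE = 6.343 eV = 1.016e-18 J
ΔEΔt = (1.016e-18 J) × (4.717e-17 s)
ΔEΔt = 4.793e-35 J·s

Compare to the minimum allowed value ℏ/2:
ℏ/2 = 5.273e-35 J·s

Since ΔEΔt = 4.793e-35 J·s < 5.273e-35 J·s = ℏ/2,
this violates the uncertainty relation.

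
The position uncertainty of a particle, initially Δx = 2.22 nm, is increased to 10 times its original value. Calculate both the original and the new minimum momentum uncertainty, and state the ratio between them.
Original Δp_min = 2.375 × 10^-26 kg·m/s; new Δp'_min = 2.375 × 10^-27 kg·m/s; ratio Δp'_min/Δp_min = 1/10.

From the uncertainty principle ΔxΔp ≥ ℏ/2, the minimum momentum uncertainty is Δp_min = ℏ/(2Δx).

Original (Δx = 2.22 nm = 2.220e-09 m):
Δp_min = (1.055e-34 J·s)/(2 × 2.220e-09 m) = 2.375e-26 kg·m/s

When Δx → 10Δx:
Δp'_min = ℏ/(2 × 10Δx) = (1/10) × ℏ/(2Δx) = (1/10) × Δp_min
Δp'_min = 1/10 × 2.375e-26 kg·m/s = 2.375e-27 kg·m/s

Since Δp_min ∝ 1/Δx, when Δx is increased to 10 times its original value, Δp_min decreases to 1/10 of its original value.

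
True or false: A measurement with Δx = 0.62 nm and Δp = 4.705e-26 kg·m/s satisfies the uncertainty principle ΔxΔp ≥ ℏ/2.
No, it violates the uncertainty principle (impossible measurement).

Calculate the product ΔxΔp:
ΔxΔp = (6.200e-10 m) × (4.705e-26 kg·m/s)
ΔxΔp = 2.917e-35 J·s

Compare to the minimum allowed value ℏ/2:
ℏ/2 = 5.273e-35 J·s

Since ΔxΔp = 2.917e-35 J·s < 5.273e-35 J·s = ℏ/2,
the measurement violates the uncertainty principle.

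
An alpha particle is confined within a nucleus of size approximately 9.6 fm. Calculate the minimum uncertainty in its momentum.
5.493 × 10^-21 kg·m/s

Using the Heisenberg uncertainty principle:
ΔxΔp ≥ ℏ/2

With Δx ≈ L = 9.600e-15 m (the confinement size):
Δp_min = ℏ/(2Δx)
Δp_min = (1.055e-34 J·s) / (2 × 9.600e-15 m)
Δp_min = 5.493e-21 kg·m/s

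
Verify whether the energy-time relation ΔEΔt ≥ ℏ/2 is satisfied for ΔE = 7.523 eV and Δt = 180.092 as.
Yes, it satisfies the uncertainty relation.

Calculate the product ΔEΔt:
ΔE = 7.523 eV = 1.205e-18 J
ΔEΔt = (1.205e-18 J) × (1.801e-16 s)
ΔEΔt = 2.171e-34 J·s

Compare to the minimum allowed value ℏ/2:
ℏ/2 = 5.273e-35 J·s

Since ΔEΔt = 2.171e-34 J·s ≥ 5.273e-35 J·s = ℏ/2,
this satisfies the uncertainty relation.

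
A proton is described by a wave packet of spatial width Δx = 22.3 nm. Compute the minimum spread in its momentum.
2.365 × 10^-27 kg·m/s

For a wave packet, the spatial width Δx and momentum spread Δp are related by the uncertainty principle:
ΔxΔp ≥ ℏ/2

The minimum momentum spread is:
Δp_min = ℏ/(2Δx)
Δp_min = (1.055e-34 J·s) / (2 × 2.230e-08 m)
Δp_min = 2.365e-27 kg·m/s

A wave packet cannot have both a well-defined position and well-defined momentum.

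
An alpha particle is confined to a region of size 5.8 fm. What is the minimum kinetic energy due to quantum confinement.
38.817 keV

Using the uncertainty principle:

1. Position uncertainty: Δx ≈ 5.800e-15 m
2. Minimum momentum uncertainty: Δp = ℏ/(2Δx) = 9.091e-21 kg·m/s
3. Minimum kinetic energy:
   KE = (Δp)²/(2m) = (9.091e-21)²/(2 × 6.645e-27 kg)
   KE = 6.219e-15 J = 38.817 keV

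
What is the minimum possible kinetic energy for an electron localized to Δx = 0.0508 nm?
3.691 eV

Localizing a particle requires giving it sufficient momentum uncertainty:

1. From uncertainty principle: Δp ≥ ℏ/(2Δx)
   Δp_min = (1.055e-34 J·s) / (2 × 5.080e-11 m)
   Δp_min = 1.038e-24 kg·m/s

2. This momentum uncertainty corresponds to kinetic energy:
   KE ≈ (Δp)²/(2m) = (1.038e-24)²/(2 × 9.109e-31 kg)
   KE = 5.914e-19 J = 3.691 eV

Tighter localization requires more energy.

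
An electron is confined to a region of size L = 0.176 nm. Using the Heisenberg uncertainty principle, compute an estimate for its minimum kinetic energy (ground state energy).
307.495 meV

Using the uncertainty principle to estimate ground state energy:

1. The position uncertainty is approximately the confinement size:
   Δx ≈ L = 1.760e-10 m

2. From ΔxΔp ≥ ℏ/2, the minimum momentum uncertainty is:
   Δp ≈ ℏ/(2L) = 2.996e-25 kg·m/s

3. The kinetic energy is approximately:
   KE ≈ (Δp)²/(2m) = (2.996e-25)²/(2 × 9.109e-31 kg)
   KE ≈ 4.927e-20 J = 307.495 meV

This is an order-of-magnitude estimate of the ground state energy.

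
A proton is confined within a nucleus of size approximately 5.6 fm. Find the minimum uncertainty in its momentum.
9.416 × 10^-21 kg·m/s

Using the Heisenberg uncertainty principle:
ΔxΔp ≥ ℏ/2

With Δx ≈ L = 5.600e-15 m (the confinement size):
Δp_min = ℏ/(2Δx)
Δp_min = (1.055e-34 J·s) / (2 × 5.600e-15 m)
Δp_min = 9.416e-21 kg·m/s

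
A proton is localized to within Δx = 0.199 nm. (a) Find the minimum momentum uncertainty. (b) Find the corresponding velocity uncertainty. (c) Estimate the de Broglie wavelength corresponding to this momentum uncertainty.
(a) Δp_min = 2.650 × 10^-25 kg·m/s
(b) Δv_min = 158.415 m/s
(c) λ_dB = 2.501 nm

Step-by-step:

(a) From the uncertainty principle:
Δp_min = ℏ/(2Δx) = (1.055e-34 J·s)/(2 × 1.990e-10 m) = 2.650e-25 kg·m/s

(b) The velocity uncertainty:
Δv = Δp/m = (2.650e-25 kg·m/s)/(1.673e-27 kg) = 1.584e+02 m/s = 158.415 m/s

(c) The de Broglie wavelength for this momentum:
λ = h/p = (6.626e-34 J·s)/(2.650e-25 kg·m/s) = 2.501e-09 m = 2.501 nm

Note: The de Broglie wavelength is comparable to the localization size, as expected from wave-particle duality.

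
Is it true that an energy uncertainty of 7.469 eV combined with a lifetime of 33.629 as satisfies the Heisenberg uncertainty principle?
No, it violates the uncertainty relation.

Calculate the product ΔEΔt:
ΔE = 7.469 eV = 1.197e-18 J
ΔEΔt = (1.197e-18 J) × (3.363e-17 s)
ΔEΔt = 4.024e-35 J·s

Compare to the minimum allowed value ℏ/2:
ℏ/2 = 5.273e-35 J·s

Since ΔEΔt = 4.024e-35 J·s < 5.273e-35 J·s = ℏ/2,
this violates the uncertainty relation.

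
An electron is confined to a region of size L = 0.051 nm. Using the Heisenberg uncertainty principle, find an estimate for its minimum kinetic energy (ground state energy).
3.662 eV

Using the uncertainty principle to estimate ground state energy:

1. The position uncertainty is approximately the confinement size:
   Δx ≈ L = 5.100e-11 m

2. From ΔxΔp ≥ ℏ/2, the minimum momentum uncertainty is:
   Δp ≈ ℏ/(2L) = 1.034e-24 kg·m/s

3. The kinetic energy is approximately:
   KE ≈ (Δp)²/(2m) = (1.034e-24)²/(2 × 9.109e-31 kg)
   KE ≈ 5.867e-19 J = 3.662 eV

This is an order-of-magnitude estimate of the ground state energy.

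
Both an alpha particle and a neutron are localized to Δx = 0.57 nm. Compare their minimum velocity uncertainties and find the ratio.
The neutron has the larger minimum velocity uncertainty, by a ratio of 4.0.

For both particles, Δp_min = ℏ/(2Δx) = 9.251e-26 kg·m/s (same for both).

The velocity uncertainty is Δv = Δp/m:
- alpha particle: Δv = 9.251e-26 / 6.645e-27 = 1.392e+01 m/s = 13.922 m/s
- neutron: Δv = 9.251e-26 / 1.675e-27 = 5.523e+01 m/s = 55.230 m/s

Ratio: 5.523e+01 / 1.392e+01 = 4.0

The lighter particle has larger velocity uncertainty because Δv ∝ 1/m.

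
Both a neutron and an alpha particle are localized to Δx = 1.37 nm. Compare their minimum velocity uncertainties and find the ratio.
The neutron has the larger minimum velocity uncertainty, by a ratio of 4.0.

For both particles, Δp_min = ℏ/(2Δx) = 3.849e-26 kg·m/s (same for both).

The velocity uncertainty is Δv = Δp/m:
- neutron: Δv = 3.849e-26 / 1.675e-27 = 2.298e+01 m/s = 22.979 m/s
- alpha particle: Δv = 3.849e-26 / 6.645e-27 = 5.792e+00 m/s = 5.792 m/s

Ratio: 2.298e+01 / 5.792e+00 = 4.0

The lighter particle has larger velocity uncertainty because Δv ∝ 1/m.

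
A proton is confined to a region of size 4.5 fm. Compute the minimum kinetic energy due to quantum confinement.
256.171 keV

Using the uncertainty principle:

1. Position uncertainty: Δx ≈ 4.500e-15 m
2. Minimum momentum uncertainty: Δp = ℏ/(2Δx) = 1.172e-20 kg·m/s
3. Minimum kinetic energy:
   KE = (Δp)²/(2m) = (1.172e-20)²/(2 × 1.673e-27 kg)
   KE = 4.104e-14 J = 256.171 keV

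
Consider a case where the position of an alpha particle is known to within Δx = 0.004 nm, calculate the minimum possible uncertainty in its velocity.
1.984 km/s

Using the Heisenberg uncertainty principle and Δp = mΔv:
ΔxΔp ≥ ℏ/2
Δx(mΔv) ≥ ℏ/2

The minimum uncertainty in velocity is:
Δv_min = ℏ/(2mΔx)
Δv_min = (1.055e-34 J·s) / (2 × 6.645e-27 kg × 4.000e-12 m)
Δv_min = 1.984e+03 m/s = 1.984 km/s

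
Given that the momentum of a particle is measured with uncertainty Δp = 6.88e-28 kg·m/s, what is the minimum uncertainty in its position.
76.640 nm

Using the Heisenberg uncertainty principle:
ΔxΔp ≥ ℏ/2

The minimum uncertainty in position is:
Δx_min = ℏ/(2Δp)
Δx_min = (1.055e-34 J·s) / (2 × 6.880e-28 kg·m/s)
Δx_min = 7.664e-08 m = 76.640 nm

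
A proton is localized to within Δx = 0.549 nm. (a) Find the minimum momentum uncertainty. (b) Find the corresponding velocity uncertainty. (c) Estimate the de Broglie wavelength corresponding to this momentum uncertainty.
(a) Δp_min = 9.604 × 10^-26 kg·m/s
(b) Δv_min = 57.422 m/s
(c) λ_dB = 6.899 nm

Step-by-step:

(a) From the uncertainty principle:
Δp_min = ℏ/(2Δx) = (1.055e-34 J·s)/(2 × 5.490e-10 m) = 9.604e-26 kg·m/s

(b) The velocity uncertainty:
Δv = Δp/m = (9.604e-26 kg·m/s)/(1.673e-27 kg) = 5.742e+01 m/s = 57.422 m/s

(c) The de Broglie wavelength for this momentum:
λ = h/p = (6.626e-34 J·s)/(9.604e-26 kg·m/s) = 6.899e-09 m = 6.899 nm

Note: The de Broglie wavelength is comparable to the localization size, as expected from wave-particle duality.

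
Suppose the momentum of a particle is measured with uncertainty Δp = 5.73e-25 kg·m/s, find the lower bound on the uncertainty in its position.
92.022 pm

Using the Heisenberg uncertainty principle:
ΔxΔp ≥ ℏ/2

The minimum uncertainty in position is:
Δx_min = ℏ/(2Δp)
Δx_min = (1.055e-34 J·s) / (2 × 5.730e-25 kg·m/s)
Δx_min = 9.202e-11 m = 92.022 pm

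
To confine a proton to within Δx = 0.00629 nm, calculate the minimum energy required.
131.115 meV

Localizing a particle requires giving it sufficient momentum uncertainty:

1. From uncertainty principle: Δp ≥ ℏ/(2Δx)
   Δp_min = (1.055e-34 J·s) / (2 × 6.290e-12 m)
   Δp_min = 8.383e-24 kg·m/s

2. This momentum uncertainty corresponds to kinetic energy:
   KE ≈ (Δp)²/(2m) = (8.383e-24)²/(2 × 1.673e-27 kg)
   KE = 2.101e-20 J = 131.115 meV

Tighter localization requires more energy.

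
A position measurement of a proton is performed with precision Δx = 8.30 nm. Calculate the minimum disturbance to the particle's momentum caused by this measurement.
6.353 × 10^-27 kg·m/s

The uncertainty principle implies that measuring position disturbs momentum:
ΔxΔp ≥ ℏ/2

When we measure position with precision Δx, we necessarily introduce a momentum uncertainty:
Δp ≥ ℏ/(2Δx)
Δp_min = (1.055e-34 J·s) / (2 × 8.300e-09 m)
Δp_min = 6.353e-27 kg·m/s

The more precisely we measure position, the greater the momentum disturbance.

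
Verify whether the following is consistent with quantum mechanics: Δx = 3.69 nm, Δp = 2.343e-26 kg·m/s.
Yes, it satisfies the uncertainty principle.

Calculate the product ΔxΔp:
ΔxΔp = (3.690e-09 m) × (2.343e-26 kg·m/s)
ΔxΔp = 8.646e-35 J·s

Compare to the minimum allowed value ℏ/2:
ℏ/2 = 5.273e-35 J·s

Since ΔxΔp = 8.646e-35 J·s ≥ 5.273e-35 J·s = ℏ/2,
the measurement satisfies the uncertainty principle.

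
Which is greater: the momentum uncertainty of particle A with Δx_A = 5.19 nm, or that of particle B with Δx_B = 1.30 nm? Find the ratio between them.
Particle B has the larger minimum momentum uncertainty, by a factor of 3.99.

For each particle, the minimum momentum uncertainty is Δp_min = ℏ/(2Δx):

Particle A: Δp_A = ℏ/(2×5.190e-09 m) = 1.016e-26 kg·m/s
Particle B: Δp_B = ℏ/(2×1.300e-09 m) = 4.056e-26 kg·m/s

Ratio: Δp_B/Δp_A = 3.99

Since Δp_min ∝ 1/Δx, the particle with smaller position uncertainty (B) has larger momentum uncertainty.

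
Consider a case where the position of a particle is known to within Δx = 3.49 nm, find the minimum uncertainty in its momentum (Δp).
1.511 × 10^-26 kg·m/s

Using the Heisenberg uncertainty principle:
ΔxΔp ≥ ℏ/2

The minimum uncertainty in momentum is:
Δp_min = ℏ/(2Δx)
Δp_min = (1.055e-34 J·s) / (2 × 3.490e-09 m)
Δp_min = 1.511e-26 kg·m/s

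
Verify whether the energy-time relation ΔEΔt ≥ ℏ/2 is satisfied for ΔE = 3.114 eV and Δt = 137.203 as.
Yes, it satisfies the uncertainty relation.

Calculate the product ΔEΔt:
ΔE = 3.114 eV = 4.989e-19 J
ΔEΔt = (4.989e-19 J) × (1.372e-16 s)
ΔEΔt = 6.845e-35 J·s

Compare to the minimum allowed value ℏ/2:
ℏ/2 = 5.273e-35 J·s

Since ΔEΔt = 6.845e-35 J·s ≥ 5.273e-35 J·s = ℏ/2,
this satisfies the uncertainty relation.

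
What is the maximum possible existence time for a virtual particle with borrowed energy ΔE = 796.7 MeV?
4.131 × 10^-25 s

Using the energy-time uncertainty principle:
ΔEΔt ≥ ℏ/2

For a virtual particle borrowing energy ΔE, the maximum lifetime is:
Δt_max = ℏ/(2ΔE)

Converting energy:
ΔE = 796.7 MeV = 1.276e-10 J

Δt_max = (1.055e-34 J·s) / (2 × 1.276e-10 J)
Δt_max = 4.131e-25 s = 4.131 × 10^-25 s

Virtual particles with higher borrowed energy exist for shorter times.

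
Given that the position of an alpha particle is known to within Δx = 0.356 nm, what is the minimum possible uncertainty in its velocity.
22.291 m/s

Using the Heisenberg uncertainty principle and Δp = mΔv:
ΔxΔp ≥ ℏ/2
Δx(mΔv) ≥ ℏ/2

The minimum uncertainty in velocity is:
Δv_min = ℏ/(2mΔx)
Δv_min = (1.055e-34 J·s) / (2 × 6.645e-27 kg × 3.560e-10 m)
Δv_min = 2.229e+01 m/s = 22.291 m/s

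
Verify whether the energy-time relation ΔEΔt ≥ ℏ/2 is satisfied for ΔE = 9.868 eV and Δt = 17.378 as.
No, it violates the uncertainty relation.

Calculate the product ΔEΔt:
ΔE = 9.868 eV = 1.581e-18 J
ΔEΔt = (1.581e-18 J) × (1.738e-17 s)
ΔEΔt = 2.748e-35 J·s

Compare to the minimum allowed value ℏ/2:
ℏ/2 = 5.273e-35 J·s

Since ΔEΔt = 2.748e-35 J·s < 5.273e-35 J·s = ℏ/2,
this violates the uncertainty relation.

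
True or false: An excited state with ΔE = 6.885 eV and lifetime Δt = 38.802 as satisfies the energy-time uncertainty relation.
No, it violates the uncertainty relation.

Calculate the product ΔEΔt:
ΔE = 6.885 eV = 1.103e-18 J
ΔEΔt = (1.103e-18 J) × (3.880e-17 s)
ΔEΔt = 4.280e-35 J·s

Compare to the minimum allowed value ℏ/2:
ℏ/2 = 5.273e-35 J·s

Since ΔEΔt = 4.280e-35 J·s < 5.273e-35 J·s = ℏ/2,
this violates the uncertainty relation.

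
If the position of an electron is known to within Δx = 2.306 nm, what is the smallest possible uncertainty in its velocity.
25.101 km/s

Using the Heisenberg uncertainty principle and Δp = mΔv:
ΔxΔp ≥ ℏ/2
Δx(mΔv) ≥ ℏ/2

The minimum uncertainty in velocity is:
Δv_min = ℏ/(2mΔx)
Δv_min = (1.055e-34 J·s) / (2 × 9.109e-31 kg × 2.306e-09 m)
Δv_min = 2.510e+04 m/s = 25.101 km/s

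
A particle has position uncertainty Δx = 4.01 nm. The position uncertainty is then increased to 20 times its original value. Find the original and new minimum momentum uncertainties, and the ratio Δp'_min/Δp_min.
Original Δp_min = 1.315 × 10^-26 kg·m/s; new Δp'_min = 6.575 × 10^-28 kg·m/s; ratio Δp'_min/Δp_min = 1/20.

From the uncertainty principle ΔxΔp ≥ ℏ/2, the minimum momentum uncertainty is Δp_min = ℏ/(2Δx).

Original (Δx = 4.01 nm = 4.010e-09 m):
Δp_min = (1.055e-34 J·s)/(2 × 4.010e-09 m) = 1.315e-26 kg·m/s

When Δx → 20Δx:
Δp'_min = ℏ/(2 × 20Δx) = (1/20) × ℏ/(2Δx) = (1/20) × Δp_min
Δp'_min = 1/20 × 1.315e-26 kg·m/s = 6.575e-28 kg·m/s

Since Δp_min ∝ 1/Δx, when Δx is increased to 20 times its original value, Δp_min decreases to 1/20 of its original value.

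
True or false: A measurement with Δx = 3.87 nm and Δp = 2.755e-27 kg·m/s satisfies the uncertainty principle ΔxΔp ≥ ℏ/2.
No, it violates the uncertainty principle (impossible measurement).

Calculate the product ΔxΔp:
ΔxΔp = (3.870e-09 m) × (2.755e-27 kg·m/s)
ΔxΔp = 1.066e-35 J·s

Compare to the minimum allowed value ℏ/2:
ℏ/2 = 5.273e-35 J·s

Since ΔxΔp = 1.066e-35 J·s < 5.273e-35 J·s = ℏ/2,
the measurement violates the uncertainty principle.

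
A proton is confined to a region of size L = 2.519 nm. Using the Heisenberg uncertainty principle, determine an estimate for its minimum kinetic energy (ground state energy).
817.519 neV

Using the uncertainty principle to estimate ground state energy:

1. The position uncertainty is approximately the confinement size:
   Δx ≈ L = 2.519e-09 m

2. From ΔxΔp ≥ ℏ/2, the minimum momentum uncertainty is:
   Δp ≈ ℏ/(2L) = 2.093e-26 kg·m/s

3. The kinetic energy is approximately:
   KE ≈ (Δp)²/(2m) = (2.093e-26)²/(2 × 1.673e-27 kg)
   KE ≈ 1.310e-25 J = 817.519 neV

This is an order-of-magnitude estimate of the ground state energy.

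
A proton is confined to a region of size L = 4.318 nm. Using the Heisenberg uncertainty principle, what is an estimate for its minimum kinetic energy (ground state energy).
278.220 neV

Using the uncertainty principle to estimate ground state energy:

1. The position uncertainty is approximately the confinement size:
   Δx ≈ L = 4.318e-09 m

2. From ΔxΔp ≥ ℏ/2, the minimum momentum uncertainty is:
   Δp ≈ ℏ/(2L) = 1.221e-26 kg·m/s

3. The kinetic energy is approximately:
   KE ≈ (Δp)²/(2m) = (1.221e-26)²/(2 × 1.673e-27 kg)
   KE ≈ 4.458e-26 J = 278.220 neV

This is an order-of-magnitude estimate of the ground state energy.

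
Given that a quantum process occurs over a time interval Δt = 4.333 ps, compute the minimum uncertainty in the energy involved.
75.953 μeV

Using the energy-time uncertainty principle:
ΔEΔt ≥ ℏ/2

The minimum uncertainty in energy is:
ΔE_min = ℏ/(2Δt)
ΔE_min = (1.055e-34 J·s) / (2 × 4.333e-12 s)
ΔE_min = 1.217e-23 J = 75.953 μeV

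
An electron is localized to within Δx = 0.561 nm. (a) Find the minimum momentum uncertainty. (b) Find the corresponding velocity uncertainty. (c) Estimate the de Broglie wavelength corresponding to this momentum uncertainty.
(a) Δp_min = 9.399 × 10^-26 kg·m/s
(b) Δv_min = 103.180 km/s
(c) λ_dB = 7.050 nm

Step-by-step:

(a) From the uncertainty principle:
Δp_min = ℏ/(2Δx) = (1.055e-34 J·s)/(2 × 5.610e-10 m) = 9.399e-26 kg·m/s

(b) The velocity uncertainty:
Δv = Δp/m = (9.399e-26 kg·m/s)/(9.109e-31 kg) = 1.032e+05 m/s = 103.180 km/s

(c) The de Broglie wavelength for this momentum:
λ = h/p = (6.626e-34 J·s)/(9.399e-26 kg·m/s) = 7.050e-09 m = 7.050 nm

Note: The de Broglie wavelength is comparable to the localization size, as expected from wave-particle duality.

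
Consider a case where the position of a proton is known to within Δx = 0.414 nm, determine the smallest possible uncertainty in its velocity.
76.146 m/s

Using the Heisenberg uncertainty principle and Δp = mΔv:
ΔxΔp ≥ ℏ/2
Δx(mΔv) ≥ ℏ/2

The minimum uncertainty in velocity is:
Δv_min = ℏ/(2mΔx)
Δv_min = (1.055e-34 J·s) / (2 × 1.673e-27 kg × 4.140e-10 m)
Δv_min = 7.615e+01 m/s = 76.146 m/s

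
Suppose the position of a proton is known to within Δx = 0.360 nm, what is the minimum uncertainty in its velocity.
87.568 m/s

Using the Heisenberg uncertainty principle and Δp = mΔv:
ΔxΔp ≥ ℏ/2
Δx(mΔv) ≥ ℏ/2

The minimum uncertainty in velocity is:
Δv_min = ℏ/(2mΔx)
Δv_min = (1.055e-34 J·s) / (2 × 1.673e-27 kg × 3.600e-10 m)
Δv_min = 8.757e+01 m/s = 87.568 m/s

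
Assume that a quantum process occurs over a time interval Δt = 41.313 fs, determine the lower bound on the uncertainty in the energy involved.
7.966 meV

Using the energy-time uncertainty principle:
ΔEΔt ≥ ℏ/2

The minimum uncertainty in energy is:
ΔE_min = ℏ/(2Δt)
ΔE_min = (1.055e-34 J·s) / (2 × 4.131e-14 s)
ΔE_min = 1.276e-21 J = 7.966 meV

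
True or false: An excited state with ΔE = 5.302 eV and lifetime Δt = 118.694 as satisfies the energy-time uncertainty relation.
Yes, it satisfies the uncertainty relation.

Calculate the product ΔEΔt:
ΔE = 5.302 eV = 8.495e-19 J
ΔEΔt = (8.495e-19 J) × (1.187e-16 s)
ΔEΔt = 1.008e-34 J·s

Compare to the minimum allowed value ℏ/2:
ℏ/2 = 5.273e-35 J·s

Since ΔEΔt = 1.008e-34 J·s ≥ 5.273e-35 J·s = ℏ/2,
this satisfies the uncertainty relation.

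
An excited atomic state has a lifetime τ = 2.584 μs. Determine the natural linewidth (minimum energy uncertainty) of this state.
127.363 peV

Using the energy-time uncertainty principle:
ΔEΔt ≥ ℏ/2

The lifetime τ represents the time uncertainty Δt.
The natural linewidth (minimum energy uncertainty) is:

ΔE = ℏ/(2τ)
ΔE = (1.055e-34 J·s) / (2 × 2.584e-06 s)
ΔE = 2.041e-29 J = 127.363 peV

This natural linewidth limits the precision of spectroscopic measurements.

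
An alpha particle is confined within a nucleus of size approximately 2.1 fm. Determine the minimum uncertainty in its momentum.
2.511 × 10^-20 kg·m/s

Using the Heisenberg uncertainty principle:
ΔxΔp ≥ ℏ/2

With Δx ≈ L = 2.100e-15 m (the confinement size):
Δp_min = ℏ/(2Δx)
Δp_min = (1.055e-34 J·s) / (2 × 2.100e-15 m)
Δp_min = 2.511e-20 kg·m/s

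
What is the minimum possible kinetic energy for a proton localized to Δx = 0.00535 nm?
181.237 meV

Localizing a particle requires giving it sufficient momentum uncertainty:

1. From uncertainty principle: Δp ≥ ℏ/(2Δx)
   Δp_min = (1.055e-34 J·s) / (2 × 5.350e-12 m)
   Δp_min = 9.856e-24 kg·m/s

2. This momentum uncertainty corresponds to kinetic energy:
   KE ≈ (Δp)²/(2m) = (9.856e-24)²/(2 × 1.673e-27 kg)
   KE = 2.904e-20 J = 181.237 meV

Tighter localization requires more energy.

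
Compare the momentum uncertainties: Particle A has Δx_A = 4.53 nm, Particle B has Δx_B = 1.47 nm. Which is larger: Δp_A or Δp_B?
Particle B has the larger minimum momentum uncertainty, by a factor of 3.08.

For each particle, the minimum momentum uncertainty is Δp_min = ℏ/(2Δx):

Particle A: Δp_A = ℏ/(2×4.530e-09 m) = 1.164e-26 kg·m/s
Particle B: Δp_B = ℏ/(2×1.470e-09 m) = 3.587e-26 kg·m/s

Ratio: Δp_B/Δp_A = 3.08

Since Δp_min ∝ 1/Δx, the particle with smaller position uncertainty (B) has larger momentum uncertainty.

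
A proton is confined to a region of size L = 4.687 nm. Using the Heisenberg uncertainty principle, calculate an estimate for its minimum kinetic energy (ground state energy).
236.137 neV

Using the uncertainty principle to estimate ground state energy:

1. The position uncertainty is approximately the confinement size:
   Δx ≈ L = 4.687e-09 m

2. From ΔxΔp ≥ ℏ/2, the minimum momentum uncertainty is:
   Δp ≈ ℏ/(2L) = 1.125e-26 kg·m/s

3. The kinetic energy is approximately:
   KE ≈ (Δp)²/(2m) = (1.125e-26)²/(2 × 1.673e-27 kg)
   KE ≈ 3.783e-26 J = 236.137 neV

This is an order-of-magnitude estimate of the ground state energy.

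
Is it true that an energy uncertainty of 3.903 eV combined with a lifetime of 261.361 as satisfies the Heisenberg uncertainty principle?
Yes, it satisfies the uncertainty relation.

Calculate the product ΔEΔt:
ΔE = 3.903 eV = 6.253e-19 J
ΔEΔt = (6.253e-19 J) × (2.614e-16 s)
ΔEΔt = 1.634e-34 J·s

Compare to the minimum allowed value ℏ/2:
ℏ/2 = 5.273e-35 J·s

Since ΔEΔt = 1.634e-34 J·s ≥ 5.273e-35 J·s = ℏ/2,
this satisfies the uncertainty relation.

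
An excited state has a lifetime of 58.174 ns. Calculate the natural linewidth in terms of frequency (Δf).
1.368 MHz

Using the energy-time uncertainty principle and E = hf:
ΔEΔt ≥ ℏ/2
hΔf·Δt ≥ ℏ/2

The minimum frequency uncertainty is:
Δf = ℏ/(2hτ) = 1/(4πτ)
Δf = 1/(4π × 5.817e-08 s)
Δf = 1.368e+06 Hz = 1.368 MHz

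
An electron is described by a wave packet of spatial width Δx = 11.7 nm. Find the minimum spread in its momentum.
4.507 × 10^-27 kg·m/s

For a wave packet, the spatial width Δx and momentum spread Δp are related by the uncertainty principle:
ΔxΔp ≥ ℏ/2

The minimum momentum spread is:
Δp_min = ℏ/(2Δx)
Δp_min = (1.055e-34 J·s) / (2 × 1.170e-08 m)
Δp_min = 4.507e-27 kg·m/s

A wave packet cannot have both a well-defined position and well-defined momentum.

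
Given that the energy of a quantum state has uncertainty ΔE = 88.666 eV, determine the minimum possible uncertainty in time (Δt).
3.712 as

Using the energy-time uncertainty principle:
ΔEΔt ≥ ℏ/2

The minimum uncertainty in time is:
Δt_min = ℏ/(2ΔE)
Δt_min = (1.055e-34 J·s) / (2 × 1.421e-17 J)
Δt_min = 3.712e-18 s = 3.712 as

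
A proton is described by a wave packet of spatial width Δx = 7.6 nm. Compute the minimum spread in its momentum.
6.938 × 10^-27 kg·m/s

For a wave packet, the spatial width Δx and momentum spread Δp are related by the uncertainty principle:
ΔxΔp ≥ ℏ/2

The minimum momentum spread is:
Δp_min = ℏ/(2Δx)
Δp_min = (1.055e-34 J·s) / (2 × 7.600e-09 m)
Δp_min = 6.938e-27 kg·m/s

A wave packet cannot have both a well-defined position and well-defined momentum.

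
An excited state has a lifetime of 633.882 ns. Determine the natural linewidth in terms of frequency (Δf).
125.540 kHz

Using the energy-time uncertainty principle and E = hf:
ΔEΔt ≥ ℏ/2
hΔf·Δt ≥ ℏ/2

The minimum frequency uncertainty is:
Δf = ℏ/(2hτ) = 1/(4πτ)
Δf = 1/(4π × 6.339e-07 s)
Δf = 1.255e+05 Hz = 125.540 kHz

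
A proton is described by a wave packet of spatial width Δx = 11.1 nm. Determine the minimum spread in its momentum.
4.750 × 10^-27 kg·m/s

For a wave packet, the spatial width Δx and momentum spread Δp are related by the uncertainty principle:
ΔxΔp ≥ ℏ/2

The minimum momentum spread is:
Δp_min = ℏ/(2Δx)
Δp_min = (1.055e-34 J·s) / (2 × 1.110e-08 m)
Δp_min = 4.750e-27 kg·m/s

A wave packet cannot have both a well-defined position and well-defined momentum.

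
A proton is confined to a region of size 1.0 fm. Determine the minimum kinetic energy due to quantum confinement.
5.187 MeV

Using the uncertainty principle:

1. Position uncertainty: Δx ≈ 1.000e-15 m
2. Minimum momentum uncertainty: Δp = ℏ/(2Δx) = 5.273e-20 kg·m/s
3. Minimum kinetic energy:
   KE = (Δp)²/(2m) = (5.273e-20)²/(2 × 1.673e-27 kg)
   KE = 8.311e-13 J = 5.187 MeV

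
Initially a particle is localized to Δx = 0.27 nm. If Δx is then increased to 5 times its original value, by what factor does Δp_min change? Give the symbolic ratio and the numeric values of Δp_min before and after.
Original Δp_min = 1.953 × 10^-25 kg·m/s; new Δp'_min = 3.906 × 10^-26 kg·m/s; ratio Δp'_min/Δp_min = 1/5.

From the uncertainty principle ΔxΔp ≥ ℏ/2, the minimum momentum uncertainty is Δp_min = ℏ/(2Δx).

Original (Δx = 0.27 nm = 2.700e-10 m):
Δp_min = (1.055e-34 J·s)/(2 × 2.700e-10 m) = 1.953e-25 kg·m/s

When Δx → 5Δx:
Δp'_min = ℏ/(2 × 5Δx) = (1/5) × ℏ/(2Δx) = (1/5) × Δp_min
Δp'_min = 1/5 × 1.953e-25 kg·m/s = 3.906e-26 kg·m/s

Since Δp_min ∝ 1/Δx, when Δx is increased to 5 times its original value, Δp_min decreases to 1/5 of its original value.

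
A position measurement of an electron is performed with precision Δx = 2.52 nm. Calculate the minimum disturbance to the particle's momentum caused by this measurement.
2.092 × 10^-26 kg·m/s

The uncertainty principle implies that measuring position disturbs momentum:
ΔxΔp ≥ ℏ/2

When we measure position with precision Δx, we necessarily introduce a momentum uncertainty:
Δp ≥ ℏ/(2Δx)
Δp_min = (1.055e-34 J·s) / (2 × 2.520e-09 m)
Δp_min = 2.092e-26 kg·m/s

The more precisely we measure position, the greater the momentum disturbance.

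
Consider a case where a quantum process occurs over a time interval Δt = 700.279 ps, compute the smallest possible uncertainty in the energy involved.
469.964 neV

Using the energy-time uncertainty principle:
ΔEΔt ≥ ℏ/2

The minimum uncertainty in energy is:
ΔE_min = ℏ/(2Δt)
ΔE_min = (1.055e-34 J·s) / (2 × 7.003e-10 s)
ΔE_min = 7.530e-26 J = 469.964 neV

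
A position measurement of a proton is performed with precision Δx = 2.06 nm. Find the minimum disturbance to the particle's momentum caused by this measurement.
2.560 × 10^-26 kg·m/s

The uncertainty principle implies that measuring position disturbs momentum:
ΔxΔp ≥ ℏ/2

When we measure position with precision Δx, we necessarily introduce a momentum uncertainty:
Δp ≥ ℏ/(2Δx)
Δp_min = (1.055e-34 J·s) / (2 × 2.060e-09 m)
Δp_min = 2.560e-26 kg·m/s

The more precisely we measure position, the greater the momentum disturbance.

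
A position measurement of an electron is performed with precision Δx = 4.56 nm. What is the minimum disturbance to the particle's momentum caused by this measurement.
1.156 × 10^-26 kg·m/s

The uncertainty principle implies that measuring position disturbs momentum:
ΔxΔp ≥ ℏ/2

When we measure position with precision Δx, we necessarily introduce a momentum uncertainty:
Δp ≥ ℏ/(2Δx)
Δp_min = (1.055e-34 J·s) / (2 × 4.560e-09 m)
Δp_min = 1.156e-26 kg·m/s

The more precisely we measure position, the greater the momentum disturbance.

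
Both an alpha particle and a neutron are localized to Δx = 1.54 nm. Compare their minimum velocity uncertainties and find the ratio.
The neutron has the larger minimum velocity uncertainty, by a ratio of 4.0.

For both particles, Δp_min = ℏ/(2Δx) = 3.424e-26 kg·m/s (same for both).

The velocity uncertainty is Δv = Δp/m:
- alpha particle: Δv = 3.424e-26 / 6.645e-27 = 5.153e+00 m/s = 5.153 m/s
- neutron: Δv = 3.424e-26 / 1.675e-27 = 2.044e+01 m/s = 20.442 m/s

Ratio: 2.044e+01 / 5.153e+00 = 4.0

The lighter particle has larger velocity uncertainty because Δv ∝ 1/m.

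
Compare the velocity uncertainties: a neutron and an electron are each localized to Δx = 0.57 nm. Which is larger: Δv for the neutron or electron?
The electron has the larger minimum velocity uncertainty, by a ratio of 1838.7.

For both particles, Δp_min = ℏ/(2Δx) = 9.251e-26 kg·m/s (same for both).

The velocity uncertainty is Δv = Δp/m:
- neutron: Δv = 9.251e-26 / 1.675e-27 = 5.523e+01 m/s = 55.230 m/s
- electron: Δv = 9.251e-26 / 9.109e-31 = 1.016e+05 m/s = 101.551 km/s

Ratio: 1.016e+05 / 5.523e+01 = 1838.7

The lighter particle has larger velocity uncertainty because Δv ∝ 1/m.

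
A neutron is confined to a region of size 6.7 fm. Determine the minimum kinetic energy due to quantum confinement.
115.400 keV

Using the uncertainty principle:

1. Position uncertainty: Δx ≈ 6.700e-15 m
2. Minimum momentum uncertainty: Δp = ℏ/(2Δx) = 7.870e-21 kg·m/s
3. Minimum kinetic energy:
   KE = (Δp)²/(2m) = (7.870e-21)²/(2 × 1.675e-27 kg)
   KE = 1.849e-14 J = 115.400 keV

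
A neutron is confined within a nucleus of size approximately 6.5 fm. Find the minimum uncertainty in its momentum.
8.112 × 10^-21 kg·m/s

Using the Heisenberg uncertainty principle:
ΔxΔp ≥ ℏ/2

With Δx ≈ L = 6.500e-15 m (the confinement size):
Δp_min = ℏ/(2Δx)
Δp_min = (1.055e-34 J·s) / (2 × 6.500e-15 m)
Δp_min = 8.112e-21 kg·m/s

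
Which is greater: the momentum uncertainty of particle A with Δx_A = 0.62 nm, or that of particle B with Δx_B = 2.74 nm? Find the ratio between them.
Particle A has the larger minimum momentum uncertainty, by a factor of 4.42.

For each particle, the minimum momentum uncertainty is Δp_min = ℏ/(2Δx):

Particle A: Δp_A = ℏ/(2×6.200e-10 m) = 8.505e-26 kg·m/s
Particle B: Δp_B = ℏ/(2×2.740e-09 m) = 1.924e-26 kg·m/s

Ratio: Δp_A/Δp_B = 4.42

Since Δp_min ∝ 1/Δx, the particle with smaller position uncertainty (A) has larger momentum uncertainty.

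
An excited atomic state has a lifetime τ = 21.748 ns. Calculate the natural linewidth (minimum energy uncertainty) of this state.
15.133 neV

Using the energy-time uncertainty principle:
ΔEΔt ≥ ℏ/2

The lifetime τ represents the time uncertainty Δt.
The natural linewidth (minimum energy uncertainty) is:

ΔE = ℏ/(2τ)
ΔE = (1.055e-34 J·s) / (2 × 2.175e-08 s)
ΔE = 2.425e-27 J = 15.133 neV

This natural linewidth limits the precision of spectroscopic measurements.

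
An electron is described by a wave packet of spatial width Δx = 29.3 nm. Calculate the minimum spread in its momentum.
1.800 × 10^-27 kg·m/s

For a wave packet, the spatial width Δx and momentum spread Δp are related by the uncertainty principle:
ΔxΔp ≥ ℏ/2

The minimum momentum spread is:
Δp_min = ℏ/(2Δx)
Δp_min = (1.055e-34 J·s) / (2 × 2.930e-08 m)
Δp_min = 1.800e-27 kg·m/s

A wave packet cannot have both a well-defined position and well-defined momentum.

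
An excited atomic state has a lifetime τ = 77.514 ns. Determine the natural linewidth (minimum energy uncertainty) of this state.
4.246 neV

Using the energy-time uncertainty principle:
ΔEΔt ≥ ℏ/2

The lifetime τ represents the time uncertainty Δt.
The natural linewidth (minimum energy uncertainty) is:

ΔE = ℏ/(2τ)
ΔE = (1.055e-34 J·s) / (2 × 7.751e-08 s)
ΔE = 6.802e-28 J = 4.246 neV

This natural linewidth limits the precision of spectroscopic measurements.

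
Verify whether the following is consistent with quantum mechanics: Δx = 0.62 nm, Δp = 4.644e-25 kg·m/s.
Yes, it satisfies the uncertainty principle.

Calculate the product ΔxΔp:
ΔxΔp = (6.200e-10 m) × (4.644e-25 kg·m/s)
ΔxΔp = 2.879e-34 J·s

Compare to the minimum allowed value ℏ/2:
ℏ/2 = 5.273e-35 J·s

Since ΔxΔp = 2.879e-34 J·s ≥ 5.273e-35 J·s = ℏ/2,
the measurement satisfies the uncertainty principle.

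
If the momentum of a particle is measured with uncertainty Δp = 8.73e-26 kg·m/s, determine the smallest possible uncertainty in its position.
603.993 pm

Using the Heisenberg uncertainty principle:
ΔxΔp ≥ ℏ/2

The minimum uncertainty in position is:
Δx_min = ℏ/(2Δp)
Δx_min = (1.055e-34 J·s) / (2 × 8.730e-26 kg·m/s)
Δx_min = 6.040e-10 m = 603.993 pm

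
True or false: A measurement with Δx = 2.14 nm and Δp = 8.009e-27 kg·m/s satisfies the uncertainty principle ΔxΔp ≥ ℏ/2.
No, it violates the uncertainty principle (impossible measurement).

Calculate the product ΔxΔp:
ΔxΔp = (2.140e-09 m) × (8.009e-27 kg·m/s)
ΔxΔp = 1.714e-35 J·s

Compare to the minimum allowed value ℏ/2:
ℏ/2 = 5.273e-35 J·s

Since ΔxΔp = 1.714e-35 J·s < 5.273e-35 J·s = ℏ/2,
the measurement violates the uncertainty principle.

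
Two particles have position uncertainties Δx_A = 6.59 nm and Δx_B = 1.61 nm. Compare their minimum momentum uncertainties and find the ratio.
Particle B has the larger minimum momentum uncertainty, by a factor of 4.09.

For each particle, the minimum momentum uncertainty is Δp_min = ℏ/(2Δx):

Particle A: Δp_A = ℏ/(2×6.590e-09 m) = 8.001e-27 kg·m/s
Particle B: Δp_B = ℏ/(2×1.610e-09 m) = 3.275e-26 kg·m/s

Ratio: Δp_B/Δp_A = 4.09

Since Δp_min ∝ 1/Δx, the particle with smaller position uncertainty (B) has larger momentum uncertainty.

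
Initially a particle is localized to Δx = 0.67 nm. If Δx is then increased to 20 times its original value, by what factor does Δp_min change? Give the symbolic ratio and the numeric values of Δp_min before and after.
Original Δp_min = 7.870 × 10^-26 kg·m/s; new Δp'_min = 3.935 × 10^-27 kg·m/s; ratio Δp'_min/Δp_min = 1/20.

From the uncertainty principle ΔxΔp ≥ ℏ/2, the minimum momentum uncertainty is Δp_min = ℏ/(2Δx).

Original (Δx = 0.67 nm = 6.700e-10 m):
Δp_min = (1.055e-34 J·s)/(2 × 6.700e-10 m) = 7.870e-26 kg·m/s

When Δx → 20Δx:
Δp'_min = ℏ/(2 × 20Δx) = (1/20) × ℏ/(2Δx) = (1/20) × Δp_min
Δp'_min = 1/20 × 7.870e-26 kg·m/s = 3.935e-27 kg·m/s

Since Δp_min ∝ 1/Δx, when Δx is increased to 20 times its original value, Δp_min decreases to 1/20 of its original value.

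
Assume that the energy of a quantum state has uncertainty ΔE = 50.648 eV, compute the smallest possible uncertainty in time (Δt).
6.498 as

Using the energy-time uncertainty principle:
ΔEΔt ≥ ℏ/2

The minimum uncertainty in time is:
Δt_min = ℏ/(2ΔE)
Δt_min = (1.055e-34 J·s) / (2 × 8.115e-18 J)
Δt_min = 6.498e-18 s = 6.498 as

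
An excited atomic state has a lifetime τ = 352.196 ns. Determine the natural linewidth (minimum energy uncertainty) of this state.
934.440 peV

Using the energy-time uncertainty principle:
ΔEΔt ≥ ℏ/2

The lifetime τ represents the time uncertainty Δt.
The natural linewidth (minimum energy uncertainty) is:

ΔE = ℏ/(2τ)
ΔE = (1.055e-34 J·s) / (2 × 3.522e-07 s)
ΔE = 1.497e-28 J = 934.440 peV

This natural linewidth limits the precision of spectroscopic measurements.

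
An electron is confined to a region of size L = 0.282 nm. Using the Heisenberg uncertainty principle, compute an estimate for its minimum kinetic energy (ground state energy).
119.775 meV

Using the uncertainty principle to estimate ground state energy:

1. The position uncertainty is approximately the confinement size:
   Δx ≈ L = 2.820e-10 m

2. From ΔxΔp ≥ ℏ/2, the minimum momentum uncertainty is:
   Δp ≈ ℏ/(2L) = 1.870e-25 kg·m/s

3. The kinetic energy is approximately:
   KE ≈ (Δp)²/(2m) = (1.870e-25)²/(2 × 9.109e-31 kg)
   KE ≈ 1.919e-20 J = 119.775 meV

This is an order-of-magnitude estimate of the ground state energy.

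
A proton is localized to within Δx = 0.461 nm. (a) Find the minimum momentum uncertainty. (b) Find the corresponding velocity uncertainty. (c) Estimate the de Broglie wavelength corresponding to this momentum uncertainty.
(a) Δp_min = 1.144 × 10^-25 kg·m/s
(b) Δv_min = 68.383 m/s
(c) λ_dB = 5.793 nm

Step-by-step:

(a) From the uncertainty principle:
Δp_min = ℏ/(2Δx) = (1.055e-34 J·s)/(2 × 4.610e-10 m) = 1.144e-25 kg·m/s

(b) The velocity uncertainty:
Δv = Δp/m = (1.144e-25 kg·m/s)/(1.673e-27 kg) = 6.838e+01 m/s = 68.383 m/s

(c) The de Broglie wavelength for this momentum:
λ = h/p = (6.626e-34 J·s)/(1.144e-25 kg·m/s) = 5.793e-09 m = 5.793 nm

Note: The de Broglie wavelength is comparable to the localization size, as expected from wave-particle duality.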